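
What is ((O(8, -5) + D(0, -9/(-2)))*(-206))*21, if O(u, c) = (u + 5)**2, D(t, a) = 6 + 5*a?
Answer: -854385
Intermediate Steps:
O(u, c) = (5 + u)**2
((O(8, -5) + D(0, -9/(-2)))*(-206))*21 = (((5 + 8)**2 + (6 + 5*(-9/(-2))))*(-206))*21 = ((13**2 + (6 + 5*(-9*(-1/2))))*(-206))*21 = ((169 + (6 + 5*(9/2)))*(-206))*21 = ((169 + (6 + 45/2))*(-206))*21 = ((169 + 57/2)*(-206))*21 = ((395/2)*(-206))*21 = -40685*21 = -854385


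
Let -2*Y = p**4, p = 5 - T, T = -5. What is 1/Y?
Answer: -1/5000 ≈ -0.00020000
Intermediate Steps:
p = 10 (p = 5 - 1*(-5) = 5 + 5 = 10)
Y = -5000 (Y = -1/2*10**4 = -1/2*10000 = -5000)
1/Y = 1/(-5000) = -1/5000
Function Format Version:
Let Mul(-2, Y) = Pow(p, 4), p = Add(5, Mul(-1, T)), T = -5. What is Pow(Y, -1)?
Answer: Rational(-1, 5000) ≈ -0.00020000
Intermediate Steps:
p = 10 (p = Add(5, Mul(-1, -5)) = Add(5, 5) = 10)
Y = -5000 (Y = Mul(Rational(-1, 2), Pow(10, 4)) = Mul(Rational(-1, 2), 10000) = -5000)
Pow(Y, -1) = Pow(-5000, -1) = Rational(-1, 5000)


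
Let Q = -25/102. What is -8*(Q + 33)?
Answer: -13364/51 ≈ -262.04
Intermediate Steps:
Q = -25/102 (Q = -25*1/102 = -25/102 ≈ -0.24510)
-8*(Q + 33) = -8*(-25/102 + 33) = -8*3341/102 = -13364/51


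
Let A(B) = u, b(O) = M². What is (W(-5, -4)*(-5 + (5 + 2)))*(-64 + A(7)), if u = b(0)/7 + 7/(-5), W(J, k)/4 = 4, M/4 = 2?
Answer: -63008/35 ≈ -1800.2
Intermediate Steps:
M = 8 (M = 4*2 = 8)
W(J, k) = 16 (W(J, k) = 4*4 = 16)
b(O) = 64 (b(O) = 8² = 64)
u = 271/35 (u = 64/7 + 7/(-5) = 64*(⅐) + 7*(-⅕) = 64/7 - 7/5 = 271/35 ≈ 7.7429)
A(B) = 271/35
(W(-5, -4)*(-5 + (5 + 2)))*(-64 + A(7)) = (16*(-5 + (5 + 2)))*(-64 + 271/35) = (16*(-5 + 7))*(-1969/35) = (16*2)*(-1969/35) = 32*(-1969/35) = -63008/35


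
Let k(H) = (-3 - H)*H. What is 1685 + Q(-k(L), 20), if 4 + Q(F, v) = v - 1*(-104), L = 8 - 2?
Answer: 1805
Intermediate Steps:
L = 6
k(H) = H*(-3 - H)
Q(F, v) = 100 + v (Q(F, v) = -4 + (v - 1*(-104)) = -4 + (v + 104) = -4 + (104 + v) = 100 + v)
1685 + Q(-k(L), 20) = 1685 + (100 + 20) = 1685 + 120 = 1805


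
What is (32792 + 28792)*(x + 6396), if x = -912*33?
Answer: -1459540800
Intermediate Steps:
x = -30096
(32792 + 28792)*(x + 6396) = (32792 + 28792)*(-30096 + 6396) = 61584*(-23700) = -1459540800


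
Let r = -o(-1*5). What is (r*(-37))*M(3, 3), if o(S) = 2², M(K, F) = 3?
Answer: 444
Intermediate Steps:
o(S) = 4
r = -4 (r = -1*4 = -4)
(r*(-37))*M(3, 3) = -4*(-37)*3 = 148*3 = 444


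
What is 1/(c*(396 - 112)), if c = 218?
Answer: 1/61912 ≈ 1.6152e-5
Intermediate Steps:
1/(c*(396 - 112)) = 1/(218*(396 - 112)) = 1/(218*284) = 1/61912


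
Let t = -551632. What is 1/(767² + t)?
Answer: 1/36657 ≈ 2.7280e-5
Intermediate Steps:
1/(767² + t) = 1/(767² - 551632) = 1/(588289 - 551632) = 1/36657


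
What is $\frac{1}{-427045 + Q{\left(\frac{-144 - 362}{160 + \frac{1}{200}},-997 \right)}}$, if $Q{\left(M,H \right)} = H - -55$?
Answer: $- \frac{1}{427987} \approx -2.3365 \cdot 10^{-6}$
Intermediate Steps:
$Q{\left(M,H \right)} = 55 + H$ ($Q{\left(M,H \right)} = H + 55 = 55 + H$)
$\frac{1}{-427045 + Q{\left(\frac{-144 - 362}{160 + \frac{1}{200}},-997 \right)}} = \frac{1}{-427045 + \left(55 - 997\right)} = \frac{1}{-427045 - 942} = \frac{1}{-427987} = - \frac{1}{427987}$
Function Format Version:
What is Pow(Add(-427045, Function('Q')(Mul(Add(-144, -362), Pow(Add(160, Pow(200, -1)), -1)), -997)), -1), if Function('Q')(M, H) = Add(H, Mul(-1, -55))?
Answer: Rational(-1, 427987) ≈ -2.3365e-6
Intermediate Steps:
Function('Q')(M, H) = Add(55, H) (Function('Q')(M, H) = Add(H, 55) = Add(55, H))
Pow(Add(-427045, Function('Q')(Mul(Add(-144, -362), Pow(Add(160, Pow(200, -1)), -1)), -997)), -1) = Pow(Add(-427045, Add(55, -997)), -1) = Pow(Add(-427045, -942), -1) = Pow(-427987, -1) = Rational(-1, 427987)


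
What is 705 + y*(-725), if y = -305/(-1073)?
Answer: 18460/37 ≈ 498.92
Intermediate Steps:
y = 305/1073 (y = -305*(-1/1073) = 305/1073 ≈ 0.28425)
705 + y*(-725) = 705 + (305/1073)*(-725) = 705 - 7625/37 = 18460/37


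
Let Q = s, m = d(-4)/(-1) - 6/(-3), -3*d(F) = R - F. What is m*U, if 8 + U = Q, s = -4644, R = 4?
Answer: -65128/3 ≈ -21709.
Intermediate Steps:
d(F) = -4/3 + F/3 (d(F) = -(4 - F)/3 = -4/3 + F/3)
m = 14/3 (m = (-4/3 + (⅓)*(-4))/(-1) - 6/(-3) = (-4/3 - 4/3)*(-1) - 6*(-⅓) = -8/3*(-1) + 2 = 8/3 + 2 = 14/3 ≈ 4.6667)
Q = -4644
U = -4652 (U = -8 - 4644 = -4652)
m*U = (14/3)*(-4652) = -65128/3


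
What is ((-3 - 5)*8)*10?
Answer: -640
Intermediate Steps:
((-3 - 5)*8)*10 = -8*8*10 = -64*10 = -640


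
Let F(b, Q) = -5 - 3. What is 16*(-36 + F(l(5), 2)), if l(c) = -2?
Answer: -704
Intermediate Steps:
F(b, Q) = -8
16*(-36 + F(l(5), 2)) = 16*(-36 - 8) = 16*(-44) = -704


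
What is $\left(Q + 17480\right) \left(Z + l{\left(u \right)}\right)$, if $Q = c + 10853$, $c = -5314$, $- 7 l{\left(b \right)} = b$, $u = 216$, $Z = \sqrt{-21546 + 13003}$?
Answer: $- \frac{4972104}{7} + 23019 i \sqrt{8543} \approx -7.103 \cdot 10^{5} + 2.1276 \cdot 10^{6} i$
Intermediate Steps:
$Z = i \sqrt{8543}$ ($Z = \sqrt{-8543} = i \sqrt{8543} \approx 92.428 i$)
$l{\left(b \right)} = - \frac{b}{7}$
$Q = 5539$ ($Q = -5314 + 10853 = 5539$)
$\left(Q + 17480\right) \left(Z + l{\left(u \right)}\right) = \left(5539 + 17480\right) \left(i \sqrt{8543} - \frac{216}{7}\right) = 23019 \left(i \sqrt{8543} - \frac{216}{7}\right) = 23019 \left(- \frac{216}{7} + i \sqrt{8543}\right) = - \frac{4972104}{7} + 23019 i \sqrt{8543}$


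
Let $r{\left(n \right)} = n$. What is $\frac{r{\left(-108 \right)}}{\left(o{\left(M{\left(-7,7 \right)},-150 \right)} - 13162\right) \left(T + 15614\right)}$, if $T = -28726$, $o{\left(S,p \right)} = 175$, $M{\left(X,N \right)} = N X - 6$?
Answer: $- \frac{1}{1576718} \approx -6.3423 \cdot 10^{-7}$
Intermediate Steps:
$M{\left(X,N \right)} = -6 + N X$
$\frac{r{\left(-108 \right)}}{\left(o{\left(M{\left(-7,7 \right)},-150 \right)} - 13162\right) \left(T + 15614\right)} = - \frac{108}{\left(175 - 13162\right) \left(-28726 + 15614\right)} = - \frac{108}{\left(-12987\right) \left(-13112\right)} = - \frac{108}{170285544} = \left(-108\right) \frac{1}{170285544} = - \frac{1}{1576718}$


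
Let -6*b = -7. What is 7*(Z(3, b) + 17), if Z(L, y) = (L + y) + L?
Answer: 1015/6 ≈ 169.17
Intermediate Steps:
b = 7/6 (b = -⅙*(-7) = 7/6 ≈ 1.1667)
Z(L, y) = y + 2*L
7*(Z(3, b) + 17) = 7*((7/6 + 2*3) + 17) = 7*((7/6 + 6) + 17) = 7*(43/6 + 17) = 7*(145/6) = 1015/6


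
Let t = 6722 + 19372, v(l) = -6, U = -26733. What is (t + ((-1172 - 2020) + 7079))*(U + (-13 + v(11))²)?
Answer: -790658932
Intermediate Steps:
t = 26094
(t + ((-1172 - 2020) + 7079))*(U + (-13 + v(11))²) = (26094 + ((-1172 - 2020) + 7079))*(-26733 + (-13 - 6)²) = (26094 + (-3192 + 7079))*(-26733 + (-19)²) = (26094 + 3887)*(-26733 + 361) = 29981*(-26372) = -790658932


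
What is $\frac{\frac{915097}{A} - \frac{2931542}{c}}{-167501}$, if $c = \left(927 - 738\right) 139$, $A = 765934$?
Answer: $\frac{2221327176941}{3370430350947114} \approx 0.00065906$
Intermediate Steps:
$c = 26271$ ($c = 189 \cdot 139 = 26271$)
$\frac{\frac{915097}{A} - \frac{2931542}{c}}{-167501} = \frac{\frac{915097}{765934} - \frac{2931542}{26271}}{-167501} = \left(915097 \cdot \frac{1}{765934} - \frac{2931542}{26271}\right) \left(- \frac{1}{167501}\right) = \left(\frac{915097}{765934} - \frac{2931542}{26271}\right) \left(- \frac{1}{167501}\right) = \left(- \frac{2221327176941}{20121852114}\right) \left(- \frac{1}{167501}\right) = \frac{2221327176941}{3370430350947114}$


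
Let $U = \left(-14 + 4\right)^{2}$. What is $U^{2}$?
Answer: $10000$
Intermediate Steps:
$U = 100$ ($U = \left(-10\right)^{2} = 100$)
$U^{2} = 100^{2} = 10000$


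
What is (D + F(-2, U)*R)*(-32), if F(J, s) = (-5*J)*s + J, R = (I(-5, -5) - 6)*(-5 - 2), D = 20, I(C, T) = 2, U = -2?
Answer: 19072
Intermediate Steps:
R = 28 (R = (2 - 6)*(-5 - 2) = -4*(-7) = 28)
F(J, s) = J - 5*J*s (F(J, s) = -5*J*s + J = J - 5*J*s)
(D + F(-2, U)*R)*(-32) = (20 - 2*(1 - 5*(-2))*28)*(-32) = (20 - 2*(1 + 10)*28)*(-32) = (20 - 2*11*28)*(-32) = (20 - 22*28)*(-32) = (20 - 616)*(-32) = -596*(-32) = 19072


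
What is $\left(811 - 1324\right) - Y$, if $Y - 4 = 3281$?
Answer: $-3798$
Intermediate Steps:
$Y = 3285$ ($Y = 4 + 3281 = 3285$)
$\left(811 - 1324\right) - Y = \left(811 - 1324\right) - 3285 = -513 - 3285 = -3798$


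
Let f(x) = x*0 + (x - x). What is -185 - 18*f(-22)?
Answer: -185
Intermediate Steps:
f(x) = 0 (f(x) = 0 + 0 = 0)
-185 - 18*f(-22) = -185 - 18*0 = -185 + 0 = -185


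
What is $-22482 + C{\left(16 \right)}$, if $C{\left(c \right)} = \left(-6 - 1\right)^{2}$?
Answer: $-22433$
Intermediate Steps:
$C{\left(c \right)} = 49$ ($C{\left(c \right)} = \left(-7\right)^{2} = 49$)
$-22482 + C{\left(16 \right)} = -22482 + 49 = -22433$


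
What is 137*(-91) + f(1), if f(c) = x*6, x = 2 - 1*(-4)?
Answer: -12431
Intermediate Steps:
x = 6 (x = 2 + 4 = 6)
f(c) = 36 (f(c) = 6*6 = 36)
137*(-91) + f(1) = 137*(-91) + 36 = -12467 + 36 = -12431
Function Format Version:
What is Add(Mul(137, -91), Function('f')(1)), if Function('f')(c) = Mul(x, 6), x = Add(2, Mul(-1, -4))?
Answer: -12431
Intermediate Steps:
x = 6 (x = Add(2, 4) = 6)
Function('f')(c) = 36 (Function('f')(c) = Mul(6, 6) = 36)
Add(Mul(137, -91), Function('f')(1)) = Add(Mul(137, -91), 36) = Add(-12467, 36) = -12431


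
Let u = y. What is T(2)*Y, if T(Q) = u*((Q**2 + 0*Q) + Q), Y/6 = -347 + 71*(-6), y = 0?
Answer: 0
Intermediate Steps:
u = 0
Y = -4638 (Y = 6*(-347 + 71*(-6)) = 6*(-347 - 426) = 6*(-773) = -4638)
T(Q) = 0 (T(Q) = 0*((Q**2 + 0*Q) + Q) = 0*((Q**2 + 0) + Q) = 0*(Q**2 + Q) = 0*(Q + Q**2) = 0)
T(2)*Y = 0*(-4638) = 0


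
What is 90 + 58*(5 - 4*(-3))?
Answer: 1076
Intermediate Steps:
90 + 58*(5 - 4*(-3)) = 90 + 58*(5 + 12) = 90 + 58*17 = 90 + 986 = 1076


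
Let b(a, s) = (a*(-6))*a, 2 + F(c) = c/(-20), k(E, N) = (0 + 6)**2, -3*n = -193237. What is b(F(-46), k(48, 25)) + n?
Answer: 9661769/150 ≈ 64412.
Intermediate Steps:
n = 193237/3 (n = -1/3*(-193237) = 193237/3 ≈ 64412.)
k(E, N) = 36 (k(E, N) = 6**2 = 36)
F(c) = -2 - c/20 (F(c) = -2 + c/(-20) = -2 + c*(-1/20) = -2 - c/20)
b(a, s) = -6*a**2 (b(a, s) = (-6*a)*a = -6*a**2)
b(F(-46), k(48, 25)) + n = -6*(-2 - 1/20*(-46))**2 + 193237/3 = -6*(-2 + 23/10)**2 + 193237/3 = -6*(3/10)**2 + 193237/3 = -6*9/100 + 193237/3 = -27/50 + 193237/3 = 9661769/150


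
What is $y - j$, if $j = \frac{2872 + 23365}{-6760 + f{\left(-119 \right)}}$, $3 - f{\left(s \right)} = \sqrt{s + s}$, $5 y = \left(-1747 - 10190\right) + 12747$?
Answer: $\frac{7573763903}{45657287} - \frac{26237 i \sqrt{238}}{45657287} \approx 165.88 - 0.0088653 i$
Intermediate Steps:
$y = 162$ ($y = \frac{\left(-1747 - 10190\right) + 12747}{5} = \frac{-11937 + 12747}{5} = \frac{1}{5} \cdot 810 = 162$)
$f{\left(s \right)} = 3 - \sqrt{2} \sqrt{s}$ ($f{\left(s \right)} = 3 - \sqrt{s + s} = 3 - \sqrt{2 s} = 3 - \sqrt{2} \sqrt{s}$)
$j = \frac{26237}{-6757 - i \sqrt{238}}$ ($j = \frac{2872 + 23365}{-6760 + \left(3 - \sqrt{2} \sqrt{-119}\right)} = \frac{26237}{-6760 + \left(3 - \sqrt{2} i \sqrt{119}\right)} = \frac{26237}{-6760 + \left(3 - i \sqrt{238}\right)} = \frac{26237}{-6757 - i \sqrt{238}} \approx -3.8829 + 0.0088653 i$)
$y - j = 162 - \left(- \frac{177283409}{45657287} + \frac{26237 i \sqrt{238}}{45657287}\right) = 162 + \left(\frac{177283409}{45657287} - \frac{26237 i \sqrt{238}}{45657287}\right) = \frac{7573763903}{45657287} - \frac{26237 i \sqrt{238}}{45657287}$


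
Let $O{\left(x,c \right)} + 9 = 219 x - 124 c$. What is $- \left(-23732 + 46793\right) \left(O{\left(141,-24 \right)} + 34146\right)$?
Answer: $-1567963512$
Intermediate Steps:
$O{\left(x,c \right)} = -9 - 124 c + 219 x$ ($O{\left(x,c \right)} = -9 - \left(- 219 x + 124 c\right) = -9 - 124 c + 219 x$)
$- \left(-23732 + 46793\right) \left(O{\left(141,-24 \right)} + 34146\right) = - \left(-23732 + 46793\right) \left(\left(-9 - -2976 + 219 \cdot 141\right) + 34146\right) = - 23061 \left(\left(-9 + 2976 + 30879\right) + 34146\right) = - 23061 \left(33846 + 34146\right) = - 23061 \cdot 67992 = \left(-1\right) 1567963512 = -1567963512$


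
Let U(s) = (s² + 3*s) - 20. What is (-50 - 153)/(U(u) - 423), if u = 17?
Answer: 203/103 ≈ 1.9709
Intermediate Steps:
U(s) = -20 + s² + 3*s
(-50 - 153)/(U(u) - 423) = (-50 - 153)/((-20 + 17² + 3*17) - 423) = -203/((-20 + 289 + 51) - 423) = -203/(320 - 423) = -203/(-103) = -203*(-1/103) = 203/103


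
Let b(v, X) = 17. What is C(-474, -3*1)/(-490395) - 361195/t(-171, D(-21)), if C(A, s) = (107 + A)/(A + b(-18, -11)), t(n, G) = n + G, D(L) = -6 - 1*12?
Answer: 26982532465354/14118962445 ≈ 1911.1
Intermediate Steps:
D(L) = -18 (D(L) = -6 - 12 = -18)
t(n, G) = G + n
C(A, s) = (107 + A)/(17 + A) (C(A, s) = (107 + A)/(A + 17) = (107 + A)/(17 + A))
C(-474, -3*1)/(-490395) - 361195/t(-171, D(-21)) = ((107 - 474)/(17 - 474))/(-490395) - 361195/(-18 - 171) = (-367/(-457))*(-1/490395) - 361195/(-189) = -1/457*(-367)*(-1/490395) - 361195*(-1/189) = (367/457)*(-1/490395) + 361195/189 = -367/224110515 + 361195/189 = 26982532465354/14118962445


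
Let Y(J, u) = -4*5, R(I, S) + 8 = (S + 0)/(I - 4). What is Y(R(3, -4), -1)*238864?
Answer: -4777280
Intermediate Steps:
R(I, S) = -8 + S/(-4 + I) (R(I, S) = -8 + (S + 0)/(I - 4) = -8 + S/(-4 + I))
Y(J, u) = -20
Y(R(3, -4), -1)*238864 = -20*238864 = -4777280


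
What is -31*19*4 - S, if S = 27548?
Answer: -29904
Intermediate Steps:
-31*19*4 - S = -31*19*4 - 1*27548 = -589*4 - 27548 = -2356 - 27548 = -29904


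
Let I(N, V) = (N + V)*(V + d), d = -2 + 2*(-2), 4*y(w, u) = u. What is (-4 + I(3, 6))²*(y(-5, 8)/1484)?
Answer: 8/371 ≈ 0.021563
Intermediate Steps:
y(w, u) = u/4
d = -6 (d = -2 - 4 = -6)
I(N, V) = (-6 + V)*(N + V) (I(N, V) = (N + V)*(V - 6) = (N + V)*(-6 + V) = (-6 + V)*(N + V))
(-4 + I(3, 6))²*(y(-5, 8)/1484) = (-4 + (6² - 6*3 - 6*6 + 3*6))²*(((¼)*8)/1484) = (-4 + (36 - 18 - 36 + 18))²*(2*(1/1484)) = (-4 + 0)²*(1/742) = (-4)²*(1/742) = 16*(1/742) = 8/371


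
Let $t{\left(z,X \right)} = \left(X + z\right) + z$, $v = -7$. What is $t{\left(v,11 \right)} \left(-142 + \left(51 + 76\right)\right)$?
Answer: $45$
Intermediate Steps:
$t{\left(z,X \right)} = X + 2 z$
$t{\left(v,11 \right)} \left(-142 + \left(51 + 76\right)\right) = \left(11 + 2 \left(-7\right)\right) \left(-142 + \left(51 + 76\right)\right) = \left(11 - 14\right) \left(-142 + 127\right) = \left(-3\right) \left(-15\right) = 45$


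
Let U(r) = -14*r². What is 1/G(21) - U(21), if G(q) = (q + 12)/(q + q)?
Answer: 67928/11 ≈ 6175.3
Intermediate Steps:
G(q) = (12 + q)/(2*q) (G(q) = (12 + q)/((2*q)) = (12 + q)*(1/(2*q)) = (12 + q)/(2*q))
1/G(21) - U(21) = 1/((½)*(12 + 21)/21) - (-14)*21² = 1/((½)*(1/21)*33) - (-14)*441 = 1/(11/14) - 1*(-6174) = 14/11 + 6174 = 67928/11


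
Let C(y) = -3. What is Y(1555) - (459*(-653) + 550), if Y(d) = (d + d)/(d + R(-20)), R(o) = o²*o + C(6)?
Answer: 964545093/3224 ≈ 2.9918e+5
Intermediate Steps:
R(o) = -3 + o³ (R(o) = o²*o - 3 = o³ - 3 = -3 + o³)
Y(d) = 2*d/(-8003 + d) (Y(d) = (d + d)/(d + (-3 + (-20)³)) = (2*d)/(d + (-3 - 8000)) = (2*d)/(d - 8003) = (2*d)/(-8003 + d) = 2*d/(-8003 + d))
Y(1555) - (459*(-653) + 550) = 2*1555/(-8003 + 1555) - (459*(-653) + 550) = 2*1555/(-6448) - (-299727 + 550) = 2*1555*(-1/6448) - 1*(-299177) = -1555/3224 + 299177 = 964545093/3224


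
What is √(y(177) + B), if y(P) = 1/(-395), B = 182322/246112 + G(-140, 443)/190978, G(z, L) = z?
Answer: √993058027694871528622955/1160361320420 ≈ 0.85880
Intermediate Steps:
B = 8696258809/11750494384 (B = 182322/246112 - 140/190978 = 182322*(1/246112) - 140*1/190978 = 91161/123056 - 70/95489 = 8696258809/11750494384 ≈ 0.74008)
y(P) = -1/395
√(y(177) + B) = √(-1/395 + 8696258809/11750494384) = √(3423271735171/4641445281680) = √993058027694871528622955/1160361320420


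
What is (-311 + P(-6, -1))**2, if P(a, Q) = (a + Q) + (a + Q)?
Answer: 105625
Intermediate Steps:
P(a, Q) = 2*Q + 2*a (P(a, Q) = (Q + a) + (Q + a) = 2*Q + 2*a)
(-311 + P(-6, -1))**2 = (-311 + (2*(-1) + 2*(-6)))**2 = (-311 + (-2 - 12))**2 = (-311 - 14)**2 = (-325)**2 = 105625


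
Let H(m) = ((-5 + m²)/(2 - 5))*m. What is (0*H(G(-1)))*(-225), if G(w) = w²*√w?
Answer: 0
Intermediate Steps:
G(w) = w^(5/2)
H(m) = m*(5/3 - m²/3) (H(m) = ((-5 + m²)/(-3))*m = ((-5 + m²)*(-⅓))*m = (5/3 - m²/3)*m = m*(5/3 - m²/3))
(0*H(G(-1)))*(-225) = (0*((-1)^(5/2)*(5 - ((-1)^(5/2))²)/3))*(-225) = (0*(I*(5 - I²)/3))*(-225) = (0*(I*(5 - 1*(-1))/3))*(-225) = (0*(I*(5 + 1)/3))*(-225) = (0*((⅓)*I*6))*(-225) = (0*(2*I))*(-225) = 0*(-225) = 0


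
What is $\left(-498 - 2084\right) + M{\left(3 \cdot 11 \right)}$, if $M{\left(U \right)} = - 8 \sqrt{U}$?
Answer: $-2582 - 8 \sqrt{33} \approx -2628.0$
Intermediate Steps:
$\left(-498 - 2084\right) + M{\left(3 \cdot 11 \right)} = \left(-498 - 2084\right) - 8 \sqrt{3 \cdot 11} = -2582 - 8 \sqrt{33}$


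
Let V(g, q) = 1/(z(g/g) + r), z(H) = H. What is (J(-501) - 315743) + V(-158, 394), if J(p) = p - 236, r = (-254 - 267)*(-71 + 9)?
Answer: -10223253439/32303 ≈ -3.1648e+5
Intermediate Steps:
r = 32302 (r = -521*(-62) = 32302)
V(g, q) = 1/32303 (V(g, q) = 1/(g/g + 32302) = 1/(1 + 32302) = 1/32303)
J(p) = -236 + p
(J(-501) - 315743) + V(-158, 394) = ((-236 - 501) - 315743) + 1/32303 = (-737 - 315743) + 1/32303 = -316480 + 1/32303 = -10223253439/32303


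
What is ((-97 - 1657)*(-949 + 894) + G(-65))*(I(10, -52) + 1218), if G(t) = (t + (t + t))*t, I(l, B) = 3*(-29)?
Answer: 123442995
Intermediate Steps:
I(l, B) = -87
G(t) = 3*t² (G(t) = (t + 2*t)*t = (3*t)*t = 3*t²)
((-97 - 1657)*(-949 + 894) + G(-65))*(I(10, -52) + 1218) = ((-97 - 1657)*(-949 + 894) + 3*(-65)²)*(-87 + 1218) = (-1754*(-55) + 3*4225)*1131 = (96470 + 12675)*1131 = 109145*1131 = 123442995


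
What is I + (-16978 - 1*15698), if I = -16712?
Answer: -49388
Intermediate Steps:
I + (-16978 - 1*15698) = -16712 + (-16978 - 1*15698) = -16712 + (-16978 - 15698) = -16712 - 32676 = -49388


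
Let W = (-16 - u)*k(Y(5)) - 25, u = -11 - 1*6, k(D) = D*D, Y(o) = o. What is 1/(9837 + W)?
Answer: 1/9837 ≈ 0.00010166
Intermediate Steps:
k(D) = D²
u = -17 (u = -11 - 6 = -17)
W = 0 (W = (-16 - 1*(-17))*5² - 25 = (-16 + 17)*25 - 25 = 1*25 - 25 = 25 - 25 = 0)
1/(9837 + W) = 1/(9837 + 0) = 1/9837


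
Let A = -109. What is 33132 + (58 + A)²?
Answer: 35733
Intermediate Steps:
33132 + (58 + A)² = 33132 + (58 - 109)² = 33132 + (-51)² = 33132 + 2601 = 35733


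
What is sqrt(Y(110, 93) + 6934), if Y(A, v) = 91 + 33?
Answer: sqrt(7058) ≈ 84.012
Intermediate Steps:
Y(A, v) = 124
sqrt(Y(110, 93) + 6934) = sqrt(124 + 6934) = sqrt(7058)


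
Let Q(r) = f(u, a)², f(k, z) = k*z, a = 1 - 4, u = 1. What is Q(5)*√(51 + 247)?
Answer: 9*√298 ≈ 155.36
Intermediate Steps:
a = -3
Q(r) = 9 (Q(r) = (1*(-3))² = (-3)² = 9)
Q(5)*√(51 + 247) = 9*√(51 + 247) = 9*√298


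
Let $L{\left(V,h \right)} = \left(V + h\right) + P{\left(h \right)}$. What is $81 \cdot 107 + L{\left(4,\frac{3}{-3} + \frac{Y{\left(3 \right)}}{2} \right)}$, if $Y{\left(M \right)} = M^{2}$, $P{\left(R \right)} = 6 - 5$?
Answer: $\frac{17351}{2} \approx 8675.5$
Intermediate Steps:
$P{\left(R \right)} = 1$
$L{\left(V,h \right)} = 1 + V + h$ ($L{\left(V,h \right)} = \left(V + h\right) + 1 = 1 + V + h$)
$81 \cdot 107 + L{\left(4,\frac{3}{-3} + \frac{Y{\left(3 \right)}}{2} \right)} = 81 \cdot 107 + \left(1 + 4 + \left(\frac{3}{-3} + \frac{3^{2}}{2}\right)\right) = 8667 + \left(1 + 4 + \left(3 \left(- \frac{1}{3}\right) + 9 \cdot \frac{1}{2}\right)\right) = 8667 + \left(1 + 4 + \left(-1 + \frac{9}{2}\right)\right) = 8667 + \left(1 + 4 + \frac{7}{2}\right) = 8667 + \frac{17}{2} = \frac{17351}{2}$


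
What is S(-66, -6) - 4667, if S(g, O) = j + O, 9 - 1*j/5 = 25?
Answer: -4753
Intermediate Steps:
j = -80 (j = 45 - 5*25 = 45 - 125 = -80)
S(g, O) = -80 + O
S(-66, -6) - 4667 = (-80 - 6) - 4667 = -86 - 4667 = -4753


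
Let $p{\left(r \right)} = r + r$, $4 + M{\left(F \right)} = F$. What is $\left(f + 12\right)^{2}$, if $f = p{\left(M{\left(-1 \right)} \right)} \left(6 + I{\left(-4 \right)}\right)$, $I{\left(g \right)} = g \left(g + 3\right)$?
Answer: $7744$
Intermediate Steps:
$M{\left(F \right)} = -4 + F$
$I{\left(g \right)} = g \left(3 + g\right)$
$p{\left(r \right)} = 2 r$
$f = -100$ ($f = 2 \left(-4 - 1\right) \left(6 - 4 \left(3 - 4\right)\right) = 2 \left(-5\right) \left(6 - -4\right) = - 10 \left(6 + 4\right) = \left(-10\right) 10 = -100$)
$\left(f + 12\right)^{2} = \left(-100 + 12\right)^{2} = \left(-88\right)^{2} = 7744$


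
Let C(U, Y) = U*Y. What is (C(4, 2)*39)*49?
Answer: 15288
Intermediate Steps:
(C(4, 2)*39)*49 = ((4*2)*39)*49 = (8*39)*49 = 312*49 = 15288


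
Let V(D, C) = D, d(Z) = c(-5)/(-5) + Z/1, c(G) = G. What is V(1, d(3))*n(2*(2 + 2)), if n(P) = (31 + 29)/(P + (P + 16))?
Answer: 15/8 ≈ 1.8750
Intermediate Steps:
d(Z) = 1 + Z (d(Z) = -5/(-5) + Z/1 = -5*(-⅕) + Z*1 = 1 + Z)
n(P) = 60/(16 + 2*P) (n(P) = 60/(P + (16 + P)) = 60/(16 + 2*P))
V(1, d(3))*n(2*(2 + 2)) = 1*(30/(8 + 2*(2 + 2))) = 1*(30/(8 + 2*4)) = 1*(30/(8 + 8)) = 1*(30/16) = 1*(30*(1/16)) = 1*(15/8) = 15/8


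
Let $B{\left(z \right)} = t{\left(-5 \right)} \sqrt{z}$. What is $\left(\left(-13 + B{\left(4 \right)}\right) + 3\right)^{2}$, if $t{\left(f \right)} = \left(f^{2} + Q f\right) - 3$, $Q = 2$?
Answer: $196$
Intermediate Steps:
$t{\left(f \right)} = -3 + f^{2} + 2 f$ ($t{\left(f \right)} = \left(f^{2} + 2 f\right) - 3 = -3 + f^{2} + 2 f$)
$B{\left(z \right)} = 12 \sqrt{z}$ ($B{\left(z \right)} = \left(-3 + \left(-5\right)^{2} + 2 \left(-5\right)\right) \sqrt{z} = \left(-3 + 25 - 10\right) \sqrt{z} = 12 \sqrt{z}$)
$\left(\left(-13 + B{\left(4 \right)}\right) + 3\right)^{2} = \left(\left(-13 + 12 \sqrt{4}\right) + 3\right)^{2} = \left(\left(-13 + 12 \cdot 2\right) + 3\right)^{2} = \left(\left(-13 + 24\right) + 3\right)^{2} = \left(11 + 3\right)^{2} = 14^{2} = 196$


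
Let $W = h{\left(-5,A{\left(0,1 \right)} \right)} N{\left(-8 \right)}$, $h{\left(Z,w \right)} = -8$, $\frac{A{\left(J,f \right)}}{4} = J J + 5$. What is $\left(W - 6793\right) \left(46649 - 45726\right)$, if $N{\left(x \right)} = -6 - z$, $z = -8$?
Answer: $-6284707$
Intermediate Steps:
$A{\left(J,f \right)} = 20 + 4 J^{2}$ ($A{\left(J,f \right)} = 4 \left(J J + 5\right) = 4 \left(J^{2} + 5\right) = 4 \left(5 + J^{2}\right) = 20 + 4 J^{2}$)
$N{\left(x \right)} = 2$ ($N{\left(x \right)} = -6 - -8 = -6 + 8 = 2$)
$W = -16$ ($W = \left(-8\right) 2 = -16$)
$\left(W - 6793\right) \left(46649 - 45726\right) = \left(-16 - 6793\right) \left(46649 - 45726\right) = \left(-6809\right) 923 = -6284707$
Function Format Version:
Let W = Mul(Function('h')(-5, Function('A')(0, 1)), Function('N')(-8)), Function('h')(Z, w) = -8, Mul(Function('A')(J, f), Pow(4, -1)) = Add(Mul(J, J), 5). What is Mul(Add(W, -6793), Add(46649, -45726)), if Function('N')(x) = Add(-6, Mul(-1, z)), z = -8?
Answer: -6284707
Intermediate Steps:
Function('A')(J, f) = Add(20, Mul(4, Pow(J, 2))) (Function('A')(J, f) = Mul(4, Add(Mul(J, J), 5)) = Mul(4, Add(Pow(J, 2), 5)) = Mul(4, Add(5, Pow(J, 2))) = Add(20, Mul(4, Pow(J, 2))))
Function('N')(x) = 2 (Function('N')(x) = Add(-6, Mul(-1, -8)) = Add(-6, 8) = 2)
W = -16 (W = Mul(-8, 2) = -16)
Mul(Add(W, -6793), Add(46649, -45726)) = Mul(Add(-16, -6793), Add(46649, -45726)) = Mul(-6809, 923) = -6284707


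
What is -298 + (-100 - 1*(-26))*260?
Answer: -19538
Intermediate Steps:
-298 + (-100 - 1*(-26))*260 = -298 + (-100 + 26)*260 = -298 - 74*260 = -298 - 19240 = -19538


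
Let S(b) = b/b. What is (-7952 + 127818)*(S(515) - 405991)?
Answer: -48664397340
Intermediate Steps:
S(b) = 1
(-7952 + 127818)*(S(515) - 405991) = (-7952 + 127818)*(1 - 405991) = 119866*(-405990) = -48664397340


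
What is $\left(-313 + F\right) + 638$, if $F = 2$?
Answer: $327$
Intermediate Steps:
$\left(-313 + F\right) + 638 = \left(-313 + 2\right) + 638 = -311 + 638 = 327$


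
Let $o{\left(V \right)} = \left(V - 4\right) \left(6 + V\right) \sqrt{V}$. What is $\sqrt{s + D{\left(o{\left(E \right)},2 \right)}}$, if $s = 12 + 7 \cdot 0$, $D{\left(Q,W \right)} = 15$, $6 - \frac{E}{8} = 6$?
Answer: $3 \sqrt{3} \approx 5.1962$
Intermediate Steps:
$E = 0$ ($E = 48 - 48 = 0$)
$o{\left(V \right)} = \sqrt{V} \left(-4 + V\right) \left(6 + V\right)$ ($o{\left(V \right)} = \left(-4 + V\right) \left(6 + V\right) \sqrt{V} = \sqrt{V} \left(-4 + V\right) \left(6 + V\right)$)
$s = 12$ ($s = 12 + 0 = 12$)
$\sqrt{s + D{\left(o{\left(E \right)},2 \right)}} = \sqrt{12 + 15} = \sqrt{27} = 3 \sqrt{3}$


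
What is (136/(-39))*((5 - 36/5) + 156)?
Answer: -104584/195 ≈ -536.33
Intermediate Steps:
(136/(-39))*((5 - 36/5) + 156) = (136*(-1/39))*((5 - 36/5) + 156) = -136*((5 - 6*6/5) + 156)/39 = -136*((5 - 36/5) + 156)/39 = -136*(-11/5 + 156)/39 = -136/39*769/5 = -104584/195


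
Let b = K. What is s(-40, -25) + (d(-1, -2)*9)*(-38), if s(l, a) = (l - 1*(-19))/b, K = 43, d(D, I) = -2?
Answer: 29391/43 ≈ 683.51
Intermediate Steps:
b = 43
s(l, a) = 19/43 + l/43 (s(l, a) = (l - 1*(-19))/43 = (l + 19)*(1/43) = (19 + l)*(1/43) = 19/43 + l/43)
s(-40, -25) + (d(-1, -2)*9)*(-38) = (19/43 + (1/43)*(-40)) - 2*9*(-38) = (19/43 - 40/43) - 18*(-38) = -21/43 + 684 = 29391/43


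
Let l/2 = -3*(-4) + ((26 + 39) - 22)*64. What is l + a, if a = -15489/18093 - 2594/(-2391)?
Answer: 79717728569/14420121 ≈ 5528.2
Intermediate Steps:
a = 3299681/14420121 (a = -15489*1/18093 - 2594*(-1/2391) = -5163/6031 + 2594/2391 = 3299681/14420121 ≈ 0.22882)
l = 5528 (l = 2*(-3*(-4) + ((26 + 39) - 22)*64) = 2*(12 + (65 - 22)*64) = 2*(12 + 43*64) = 2*(12 + 2752) = 2*2764 = 5528)
l + a = 5528 + 3299681/14420121 = 79717728569/14420121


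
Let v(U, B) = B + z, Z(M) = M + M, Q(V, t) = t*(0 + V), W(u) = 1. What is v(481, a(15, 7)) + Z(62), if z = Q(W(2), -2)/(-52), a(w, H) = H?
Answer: 3407/26 ≈ 131.04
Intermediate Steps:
Q(V, t) = V*t (Q(V, t) = t*V = V*t)
Z(M) = 2*M
z = 1/26 (z = (1*(-2))/(-52) = -2*(-1/52) = 1/26 ≈ 0.038462)
v(U, B) = 1/26 + B (v(U, B) = B + 1/26 = 1/26 + B)
v(481, a(15, 7)) + Z(62) = (1/26 + 7) + 2*62 = 183/26 + 124 = 3407/26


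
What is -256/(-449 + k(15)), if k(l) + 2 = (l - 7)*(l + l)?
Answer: 256/211 ≈ 1.2133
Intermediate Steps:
k(l) = -2 + 2*l*(-7 + l) (k(l) = -2 + (l - 7)*(l + l) = -2 + (-7 + l)*(2*l) = -2 + 2*l*(-7 + l))
-256/(-449 + k(15)) = -256/(-449 + (-2 - 14*15 + 2*15²)) = -256/(-449 + (-2 - 210 + 2*225)) = -256/(-449 + (-2 - 210 + 450)) = -256/(-449 + 238) = -256/(-211) = -256*(-1/211) = 256/211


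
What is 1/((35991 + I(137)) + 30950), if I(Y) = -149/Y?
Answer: 137/9170768 ≈ 1.4939e-5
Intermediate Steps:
1/((35991 + I(137)) + 30950) = 1/((35991 - 149/137) + 30950) = 1/(4930618/137 + 30950) = 1/(9170768/137) = 137/9170768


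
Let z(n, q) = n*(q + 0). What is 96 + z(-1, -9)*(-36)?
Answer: -228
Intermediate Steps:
z(n, q) = n*q
96 + z(-1, -9)*(-36) = 96 - 1*(-9)*(-36) = 96 + 9*(-36) = 96 - 324 = -228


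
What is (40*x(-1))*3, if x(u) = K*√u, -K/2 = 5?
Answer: -1200*I ≈ -1200.0*I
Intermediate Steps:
K = -10 (K = -2*5 = -10)
x(u) = -10*√u
(40*x(-1))*3 = (40*(-10*I))*3 = -400*I*3 = -1200*I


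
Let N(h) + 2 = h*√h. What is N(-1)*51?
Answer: -102 - 51*I ≈ -102.0 - 51.0*I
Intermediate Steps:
N(h) = -2 + h^(3/2) (N(h) = -2 + h*√h = -2 + h^(3/2))
N(-1)*51 = (-2 + (-1)^(3/2))*51 = (-2 - I)*51 = -102 - 51*I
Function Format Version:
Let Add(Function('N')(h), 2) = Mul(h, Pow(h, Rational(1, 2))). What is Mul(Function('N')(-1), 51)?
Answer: Add(-102, Mul(-51, I)) ≈ Add(-102.00, Mul(-51.000, I))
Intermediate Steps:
Function('N')(h) = Add(-2, Pow(h, Rational(3, 2))) (Function('N')(h) = Add(-2, Mul(h, Pow(h, Rational(1, 2)))) = Add(-2, Pow(h, Rational(3, 2))))
Mul(Function('N')(-1), 51) = Mul(Add(-2, Pow(-1, Rational(3, 2))), 51) = Mul(Add(-2, Mul(-1, I)), 51) = Add(-102, Mul(-51, I))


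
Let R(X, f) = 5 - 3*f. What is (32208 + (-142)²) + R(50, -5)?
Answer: 52392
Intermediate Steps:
(32208 + (-142)²) + R(50, -5) = (32208 + (-142)²) + (5 - 3*(-5)) = (32208 + 20164) + (5 + 15) = 52372 + 20 = 52392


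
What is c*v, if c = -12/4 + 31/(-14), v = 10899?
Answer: -113661/2 ≈ -56831.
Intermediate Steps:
c = -73/14 (c = -12*¼ + 31*(-1/14) = -3 - 31/14 = -73/14 ≈ -5.2143)
c*v = -73/14*10899 = -113661/2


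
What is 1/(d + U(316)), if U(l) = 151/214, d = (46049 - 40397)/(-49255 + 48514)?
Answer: -52858/365879 ≈ -0.14447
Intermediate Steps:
d = -1884/247 (d = 5652/(-741) = 5652*(-1/741) = -1884/247 ≈ -7.6275)
U(l) = 151/214 (U(l) = 151*(1/214) = 151/214)
1/(d + U(316)) = 1/(-1884/247 + 151/214) = 1/(-365879/52858) = -52858/365879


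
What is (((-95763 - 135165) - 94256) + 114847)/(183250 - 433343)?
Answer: 210337/250093 ≈ 0.84103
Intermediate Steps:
(((-95763 - 135165) - 94256) + 114847)/(183250 - 433343) = ((-230928 - 94256) + 114847)/(-250093) = (-325184 + 114847)*(-1/250093) = -210337*(-1/250093) = 210337/250093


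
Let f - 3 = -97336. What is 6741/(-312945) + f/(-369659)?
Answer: 9322668122/38560978585 ≈ 0.24176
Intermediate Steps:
f = -97333 (f = 3 - 97336 = -97333)
6741/(-312945) + f/(-369659) = 6741/(-312945) - 97333/(-369659) = 6741*(-1/312945) - 97333*(-1/369659) = -2247/104315 + 97333/369659 = 9322668122/38560978585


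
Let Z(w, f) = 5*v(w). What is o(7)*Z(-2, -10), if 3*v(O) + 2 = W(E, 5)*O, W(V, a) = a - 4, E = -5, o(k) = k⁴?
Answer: -48020/3 ≈ -16007.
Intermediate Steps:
W(V, a) = -4 + a
v(O) = -⅔ + O/3 (v(O) = -⅔ + ((-4 + 5)*O)/3 = -⅔ + (1*O)/3 = -⅔ + O/3)
Z(w, f) = -10/3 + 5*w/3 (Z(w, f) = 5*(-⅔ + w/3) = -10/3 + 5*w/3)
o(7)*Z(-2, -10) = 7⁴*(-10/3 + (5/3)*(-2)) = 2401*(-10/3 - 10/3) = 2401*(-20/3) = -48020/3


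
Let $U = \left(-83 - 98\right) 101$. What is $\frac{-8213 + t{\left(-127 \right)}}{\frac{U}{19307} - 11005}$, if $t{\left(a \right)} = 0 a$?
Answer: $\frac{158568391}{212491816} \approx 0.74623$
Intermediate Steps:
$U = -18281$ ($U = \left(-181\right) 101 = -18281$)
$t{\left(a \right)} = 0$
$\frac{-8213 + t{\left(-127 \right)}}{\frac{U}{19307} - 11005} = \frac{-8213 + 0}{- \frac{18281}{19307} - 11005} = - \frac{8213}{\left(-18281\right) \frac{1}{19307} - 11005} = - \frac{8213}{- \frac{18281}{19307} - 11005} = - \frac{8213}{- \frac{212491816}{19307}} = \left(-8213\right) \left(- \frac{19307}{212491816}\right) = \frac{158568391}{212491816}$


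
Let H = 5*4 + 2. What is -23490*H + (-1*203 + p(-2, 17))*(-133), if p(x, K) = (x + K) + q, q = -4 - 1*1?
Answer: -491111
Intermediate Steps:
q = -5 (q = -4 - 1 = -5)
H = 22 (H = 20 + 2 = 22)
p(x, K) = -5 + K + x (p(x, K) = (x + K) - 5 = (K + x) - 5 = -5 + K + x)
-23490*H + (-1*203 + p(-2, 17))*(-133) = -23490*22 + (-1*203 + (-5 + 17 - 2))*(-133) = -516780 + (-203 + 10)*(-133) = -516780 - 193*(-133) = -516780 + 25669 = -491111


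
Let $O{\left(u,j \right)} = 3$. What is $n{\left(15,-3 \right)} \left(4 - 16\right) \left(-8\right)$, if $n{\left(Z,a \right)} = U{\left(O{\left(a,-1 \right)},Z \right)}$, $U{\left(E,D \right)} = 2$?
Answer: $192$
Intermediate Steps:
$n{\left(Z,a \right)} = 2$
$n{\left(15,-3 \right)} \left(4 - 16\right) \left(-8\right) = 2 \left(4 - 16\right) \left(-8\right) = 2 \left(\left(-12\right) \left(-8\right)\right) = 2 \cdot 96 = 192$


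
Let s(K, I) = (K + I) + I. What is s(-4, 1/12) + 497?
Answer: 2959/6 ≈ 493.17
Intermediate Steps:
s(K, I) = K + 2*I (s(K, I) = (I + K) + I = K + 2*I)
s(-4, 1/12) + 497 = (-4 + 2/12) + 497 = (-4 + 2*(1/12)) + 497 = (-4 + ⅙) + 497 = -23/6 + 497 = 2959/6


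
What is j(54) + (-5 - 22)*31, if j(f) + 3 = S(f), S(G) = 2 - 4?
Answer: -842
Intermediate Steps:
S(G) = -2
j(f) = -5 (j(f) = -3 - 2 = -5)
j(54) + (-5 - 22)*31 = -5 + (-5 - 22)*31 = -5 - 27*31 = -5 - 837 = -842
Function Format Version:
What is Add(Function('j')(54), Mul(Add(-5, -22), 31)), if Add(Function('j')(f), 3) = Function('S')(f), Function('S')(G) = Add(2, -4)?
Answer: -842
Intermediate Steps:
Function('S')(G) = -2
Function('j')(f) = -5 (Function('j')(f) = Add(-3, -2) = -5)
Add(Function('j')(54), Mul(Add(-5, -22), 31)) = Add(-5, Mul(Add(-5, -22), 31)) = Add(-5, Mul(-27, 31)) = Add(-5, -837) = -842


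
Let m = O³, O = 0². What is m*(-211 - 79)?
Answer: 0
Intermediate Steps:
O = 0
m = 0 (m = 0³ = 0)
m*(-211 - 79) = 0*(-211 - 79) = 0*(-290) = 0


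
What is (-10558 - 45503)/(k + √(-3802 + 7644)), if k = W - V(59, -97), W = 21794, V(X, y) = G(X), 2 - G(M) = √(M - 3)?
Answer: -56061/(21792 + √3842 + 2*√14) ≈ -2.5644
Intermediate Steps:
G(M) = 2 - √(-3 + M) (G(M) = 2 - √(M - 3) = 2 - √(-3 + M))
V(X, y) = 2 - √(-3 + X)
k = 21792 + 2*√14 (k = 21794 - (2 - √(-3 + 59)) = 21794 - (2 - √56) = 21794 - (2 - 2*√14) = 21794 + (-2 + 2*√14) = 21792 + 2*√14 ≈ 21799.)
(-10558 - 45503)/(k + √(-3802 + 7644)) = (-10558 - 45503)/((21792 + 2*√14) + √(-3802 + 7644)) = -56061/((21792 + 2*√14) + √3842) = -56061/(21792 + √3842 + 2*√14)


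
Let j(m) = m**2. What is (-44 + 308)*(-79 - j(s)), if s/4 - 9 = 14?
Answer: -2255352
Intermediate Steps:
s = 92 (s = 36 + 4*14 = 36 + 56 = 92)
(-44 + 308)*(-79 - j(s)) = (-44 + 308)*(-79 - 1*92**2) = 264*(-79 - 1*8464) = 264*(-79 - 8464) = 264*(-8543) = -2255352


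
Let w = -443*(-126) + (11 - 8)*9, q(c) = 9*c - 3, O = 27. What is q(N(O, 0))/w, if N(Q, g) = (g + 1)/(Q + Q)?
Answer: -1/19710 ≈ -5.0736e-5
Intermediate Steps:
N(Q, g) = (1 + g)/(2*Q) (N(Q, g) = (1 + g)/((2*Q)) = (1 + g)*(1/(2*Q)) = (1 + g)/(2*Q))
q(c) = -3 + 9*c
w = 55845 (w = 55818 + 3*9 = 55818 + 27 = 55845)
q(N(O, 0))/w = (-3 + 9*((1/2)*(1 + 0)/27))/55845 = (-3 + 9*((1/2)*(1/27)*1))*(1/55845) = (-3 + 9*(1/54))*(1/55845) = (-3 + 1/6)*(1/55845) = -17/6*1/55845 = -1/19710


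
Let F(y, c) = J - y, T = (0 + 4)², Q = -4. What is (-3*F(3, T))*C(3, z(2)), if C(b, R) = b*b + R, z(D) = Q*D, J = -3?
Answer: 18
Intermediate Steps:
z(D) = -4*D
T = 16 (T = 4² = 16)
C(b, R) = R + b² (C(b, R) = b² + R = R + b²)
F(y, c) = -3 - y
(-3*F(3, T))*C(3, z(2)) = (-3*(-3 - 1*3))*(-4*2 + 3²) = (-3*(-3 - 3))*(-8 + 9) = -3*(-6)*1 = 18*1 = 18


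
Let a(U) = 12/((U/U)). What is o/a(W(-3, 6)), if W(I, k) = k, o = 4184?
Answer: 1046/3 ≈ 348.67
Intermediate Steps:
a(U) = 12 (a(U) = 12/1 = 12*1 = 12)
o/a(W(-3, 6)) = 4184/12 = 4184*(1/12) = 1046/3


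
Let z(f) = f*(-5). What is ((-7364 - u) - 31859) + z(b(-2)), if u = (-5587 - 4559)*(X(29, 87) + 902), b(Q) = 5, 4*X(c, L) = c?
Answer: 18372005/2 ≈ 9.1860e+6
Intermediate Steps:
X(c, L) = c/4
z(f) = -5*f
u = -18450501/2 (u = (-5587 - 4559)*((1/4)*29 + 902) = -10146*(29/4 + 902) = -10146*3637/4 = -18450501/2 ≈ -9.2252e+6)
((-7364 - u) - 31859) + z(b(-2)) = ((-7364 - 1*(-18450501/2)) - 31859) - 5*5 = ((-7364 + 18450501/2) - 31859) - 25 = (18435773/2 - 31859) - 25 = 18372055/2 - 25 = 18372005/2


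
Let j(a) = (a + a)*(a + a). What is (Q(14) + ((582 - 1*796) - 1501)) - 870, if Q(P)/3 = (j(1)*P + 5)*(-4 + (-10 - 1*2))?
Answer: -5513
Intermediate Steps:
j(a) = 4*a² (j(a) = (2*a)*(2*a) = 4*a²)
Q(P) = -240 - 192*P (Q(P) = 3*(((4*1²)*P + 5)*(-4 + (-10 - 1*2))) = 3*(((4*1)*P + 5)*(-4 + (-10 - 2))) = 3*((4*P + 5)*(-4 - 12)) = 3*((5 + 4*P)*(-16)) = 3*(-80 - 64*P) = -240 - 192*P)
(Q(14) + ((582 - 1*796) - 1501)) - 870 = ((-240 - 192*14) + ((582 - 1*796) - 1501)) - 870 = ((-240 - 2688) + ((582 - 796) - 1501)) - 870 = (-2928 + (-214 - 1501)) - 870 = (-2928 - 1715) - 870 = -4643 - 870 = -5513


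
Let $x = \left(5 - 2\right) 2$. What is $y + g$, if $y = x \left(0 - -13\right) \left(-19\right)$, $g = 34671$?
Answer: $33189$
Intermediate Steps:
$x = 6$ ($x = 3 \cdot 2 = 6$)
$y = -1482$ ($y = 6 \left(0 - -13\right) \left(-19\right) = 6 \left(0 + 13\right) \left(-19\right) = 6 \cdot 13 \left(-19\right) = 78 \left(-19\right) = -1482$)
$y + g = -1482 + 34671 = 33189$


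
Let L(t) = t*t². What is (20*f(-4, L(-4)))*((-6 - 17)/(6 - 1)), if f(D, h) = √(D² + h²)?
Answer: -368*√257 ≈ -5899.5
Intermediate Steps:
L(t) = t³
(20*f(-4, L(-4)))*((-6 - 17)/(6 - 1)) = (20*√((-4)² + ((-4)³)²))*((-6 - 17)/(6 - 1)) = (20*√(16 + (-64)²))*(-23/5) = (20*√(16 + 4096))*(-23*⅕) = (20*√4112)*(-23/5) = (20*(4*√257))*(-23/5) = (80*√257)*(-23/5) = -368*√257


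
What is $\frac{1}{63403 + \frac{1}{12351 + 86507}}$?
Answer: $\frac{98858}{6267893775} \approx 1.5772 \cdot 10^{-5}$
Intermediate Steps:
$\frac{1}{63403 + \frac{1}{12351 + 86507}} = \frac{1}{63403 + \frac{1}{98858}} = \frac{1}{\frac{6267893775}{98858}} = \frac{98858}{6267893775}$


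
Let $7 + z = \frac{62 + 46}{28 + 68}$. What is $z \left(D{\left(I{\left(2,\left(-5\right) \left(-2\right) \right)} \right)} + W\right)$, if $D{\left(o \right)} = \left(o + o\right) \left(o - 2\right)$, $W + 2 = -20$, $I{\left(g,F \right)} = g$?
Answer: $\frac{517}{4} \approx 129.25$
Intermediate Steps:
$W = -22$ ($W = -2 - 20 = -22$)
$D{\left(o \right)} = 2 o \left(-2 + o\right)$
$z = - \frac{47}{8}$ ($z = -7 + \frac{62 + 46}{28 + 68} = -7 + \frac{108}{96} = -7 + 108 \cdot \frac{1}{96} = -7 + \frac{9}{8} = - \frac{47}{8} \approx -5.875$)
$z \left(D{\left(I{\left(2,\left(-5\right) \left(-2\right) \right)} \right)} + W\right) = - \frac{47 \left(2 \cdot 2 \left(-2 + 2\right) - 22\right)}{8} = - \frac{47 \left(2 \cdot 2 \cdot 0 - 22\right)}{8} = - \frac{47 \left(0 - 22\right)}{8} = \left(- \frac{47}{8}\right) \left(-22\right) = \frac{517}{4}$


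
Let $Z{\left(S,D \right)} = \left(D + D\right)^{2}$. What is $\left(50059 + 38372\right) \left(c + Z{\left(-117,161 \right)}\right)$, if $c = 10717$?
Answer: $10116594831$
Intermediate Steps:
$Z{\left(S,D \right)} = 4 D^{2}$ ($Z{\left(S,D \right)} = \left(2 D\right)^{2} = 4 D^{2}$)
$\left(50059 + 38372\right) \left(c + Z{\left(-117,161 \right)}\right) = \left(50059 + 38372\right) \left(10717 + 4 \cdot 161^{2}\right) = 88431 \left(10717 + 4 \cdot 25921\right) = 88431 \left(10717 + 103684\right) = 88431 \cdot 114401 = 10116594831$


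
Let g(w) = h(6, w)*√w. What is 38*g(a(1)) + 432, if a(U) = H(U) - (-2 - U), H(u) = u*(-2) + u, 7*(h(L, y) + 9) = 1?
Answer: 432 - 2356*√2/7 ≈ -43.984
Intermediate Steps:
h(L, y) = -62/7 (h(L, y) = -9 + (⅐)*1 = -9 + ⅐ = -62/7)
H(u) = -u (H(u) = -2*u + u = -u)
a(U) = 2 (a(U) = -U - (-2 - U) = -U + (2 + U) = 2)
g(w) = -62*√w/7
38*g(a(1)) + 432 = 38*(-62*√2/7) + 432 = -2356*√2/7 + 432 = 432 - 2356*√2/7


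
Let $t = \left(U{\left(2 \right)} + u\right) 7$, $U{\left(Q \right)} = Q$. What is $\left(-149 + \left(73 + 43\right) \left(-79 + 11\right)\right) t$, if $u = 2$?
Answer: $-225036$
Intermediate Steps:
$t = 28$ ($t = \left(2 + 2\right) 7 = 4 \cdot 7 = 28$)
$\left(-149 + \left(73 + 43\right) \left(-79 + 11\right)\right) t = \left(-149 + \left(73 + 43\right) \left(-79 + 11\right)\right) 28 = \left(-149 + 116 \left(-68\right)\right) 28 = \left(-149 - 7888\right) 28 = \left(-8037\right) 28 = -225036$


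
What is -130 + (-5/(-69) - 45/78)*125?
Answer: -346345/1794 ≈ -193.06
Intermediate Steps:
-130 + (-5/(-69) - 45/78)*125 = -130 + (-5*(-1/69) - 45*1/78)*125 = -130 + (5/69 - 15/26)*125 = -130 - 905/1794*125 = -130 - 113125/1794 = -346345/1794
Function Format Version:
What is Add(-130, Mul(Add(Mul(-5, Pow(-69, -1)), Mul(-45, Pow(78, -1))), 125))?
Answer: Rational(-346345, 1794) ≈ -193.06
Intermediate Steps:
Add(-130, Mul(Add(Mul(-5, Pow(-69, -1)), Mul(-45, Pow(78, -1))), 125)) = Add(-130, Mul(Add(Mul(-5, Rational(-1, 69)), Mul(-45, Rational(1, 78))), 125)) = Add(-130, Mul(Add(Rational(5, 69), Rational(-15, 26)), 125)) = Add(-130, Mul(Rational(-905, 1794), 125)) = Add(-130, Rational(-113125, 1794)) = Rational(-346345, 1794)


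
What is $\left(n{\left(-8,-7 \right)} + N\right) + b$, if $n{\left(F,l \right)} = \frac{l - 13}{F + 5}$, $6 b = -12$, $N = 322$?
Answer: $\frac{980}{3} \approx 326.67$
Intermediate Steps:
$b = -2$ ($b = \frac{1}{6} \left(-12\right) = -2$)
$n{\left(F,l \right)} = \frac{-13 + l}{5 + F}$
$\left(n{\left(-8,-7 \right)} + N\right) + b = \left(\frac{-13 - 7}{5 - 8} + 322\right) - 2 = \left(\frac{1}{-3} \left(-20\right) + 322\right) - 2 = \left(\left(- \frac{1}{3}\right) \left(-20\right) + 322\right) - 2 = \left(\frac{20}{3} + 322\right) - 2 = \frac{986}{3} - 2 = \frac{980}{3}$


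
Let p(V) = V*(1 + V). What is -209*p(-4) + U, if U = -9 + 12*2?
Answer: -2493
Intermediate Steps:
U = 15 (U = -9 + 24 = 15)
-209*p(-4) + U = -(-836)*(1 - 4) + 15 = -(-836)*(-3) + 15 = -209*12 + 15 = -2508 + 15 = -2493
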